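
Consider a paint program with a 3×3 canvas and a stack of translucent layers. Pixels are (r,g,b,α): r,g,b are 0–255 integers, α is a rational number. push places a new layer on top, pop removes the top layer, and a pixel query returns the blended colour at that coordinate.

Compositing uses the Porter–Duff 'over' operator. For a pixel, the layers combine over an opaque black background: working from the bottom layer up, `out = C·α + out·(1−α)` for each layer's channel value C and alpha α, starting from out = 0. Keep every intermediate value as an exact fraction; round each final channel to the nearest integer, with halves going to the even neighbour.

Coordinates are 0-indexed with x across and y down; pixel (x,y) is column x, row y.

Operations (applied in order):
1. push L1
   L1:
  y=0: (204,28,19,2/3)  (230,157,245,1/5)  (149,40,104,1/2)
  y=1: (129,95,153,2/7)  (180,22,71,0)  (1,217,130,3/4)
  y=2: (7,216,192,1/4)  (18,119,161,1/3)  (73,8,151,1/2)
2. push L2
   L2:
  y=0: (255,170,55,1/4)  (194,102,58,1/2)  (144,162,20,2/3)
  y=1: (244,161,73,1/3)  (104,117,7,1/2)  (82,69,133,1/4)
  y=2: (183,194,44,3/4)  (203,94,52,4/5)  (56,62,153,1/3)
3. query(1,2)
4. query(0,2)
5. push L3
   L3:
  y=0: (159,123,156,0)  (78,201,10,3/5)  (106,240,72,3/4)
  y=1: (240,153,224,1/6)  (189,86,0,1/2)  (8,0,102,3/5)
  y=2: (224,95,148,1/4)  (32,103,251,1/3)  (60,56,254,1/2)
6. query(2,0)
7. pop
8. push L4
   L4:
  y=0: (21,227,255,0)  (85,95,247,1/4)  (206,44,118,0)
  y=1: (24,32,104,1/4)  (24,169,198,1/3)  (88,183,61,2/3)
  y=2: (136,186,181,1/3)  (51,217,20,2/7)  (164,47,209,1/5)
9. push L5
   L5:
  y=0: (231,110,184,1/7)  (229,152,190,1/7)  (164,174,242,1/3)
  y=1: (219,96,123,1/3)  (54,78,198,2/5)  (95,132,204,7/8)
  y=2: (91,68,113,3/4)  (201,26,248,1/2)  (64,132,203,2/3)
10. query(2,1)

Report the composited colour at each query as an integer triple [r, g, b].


(1,2) stack=L1,L2; from [0,0,0]:
L1 α=1/3: [6, 119/3, 161/3]
L2 α=4/5: [818/5, 1247/15, 157/3]
→ [164, 83, 52]

query (0,2) [L1,L2] — begin 0,0,0
L1 α=1/4: [7/4, 54, 48]
L2 α=3/4: [2203/16, 159, 45]
= [138, 159, 45]

at x=2,y=0 over L1,L2,L3:
L1 α=1/2: [149/2, 20, 52]
L2 α=2/3: [725/6, 344/3, 92/3]
L3 α=3/4: [2633/24, 626/3, 185/3]
rounded: [110, 209, 62]

(2,1) stack=L1,L2,L4,L5; from [0,0,0]:
+L1 (α=3/4) → [3/4, 651/4, 195/2]
+L2 (α=1/4) → [337/16, 2229/16, 851/8]
+L4 (α=2/3) → [1051/16, 2695/16, 609/8]
+L5 (α=7/8) → [11691/128, 17479/128, 12033/64]
→ [91, 137, 188]


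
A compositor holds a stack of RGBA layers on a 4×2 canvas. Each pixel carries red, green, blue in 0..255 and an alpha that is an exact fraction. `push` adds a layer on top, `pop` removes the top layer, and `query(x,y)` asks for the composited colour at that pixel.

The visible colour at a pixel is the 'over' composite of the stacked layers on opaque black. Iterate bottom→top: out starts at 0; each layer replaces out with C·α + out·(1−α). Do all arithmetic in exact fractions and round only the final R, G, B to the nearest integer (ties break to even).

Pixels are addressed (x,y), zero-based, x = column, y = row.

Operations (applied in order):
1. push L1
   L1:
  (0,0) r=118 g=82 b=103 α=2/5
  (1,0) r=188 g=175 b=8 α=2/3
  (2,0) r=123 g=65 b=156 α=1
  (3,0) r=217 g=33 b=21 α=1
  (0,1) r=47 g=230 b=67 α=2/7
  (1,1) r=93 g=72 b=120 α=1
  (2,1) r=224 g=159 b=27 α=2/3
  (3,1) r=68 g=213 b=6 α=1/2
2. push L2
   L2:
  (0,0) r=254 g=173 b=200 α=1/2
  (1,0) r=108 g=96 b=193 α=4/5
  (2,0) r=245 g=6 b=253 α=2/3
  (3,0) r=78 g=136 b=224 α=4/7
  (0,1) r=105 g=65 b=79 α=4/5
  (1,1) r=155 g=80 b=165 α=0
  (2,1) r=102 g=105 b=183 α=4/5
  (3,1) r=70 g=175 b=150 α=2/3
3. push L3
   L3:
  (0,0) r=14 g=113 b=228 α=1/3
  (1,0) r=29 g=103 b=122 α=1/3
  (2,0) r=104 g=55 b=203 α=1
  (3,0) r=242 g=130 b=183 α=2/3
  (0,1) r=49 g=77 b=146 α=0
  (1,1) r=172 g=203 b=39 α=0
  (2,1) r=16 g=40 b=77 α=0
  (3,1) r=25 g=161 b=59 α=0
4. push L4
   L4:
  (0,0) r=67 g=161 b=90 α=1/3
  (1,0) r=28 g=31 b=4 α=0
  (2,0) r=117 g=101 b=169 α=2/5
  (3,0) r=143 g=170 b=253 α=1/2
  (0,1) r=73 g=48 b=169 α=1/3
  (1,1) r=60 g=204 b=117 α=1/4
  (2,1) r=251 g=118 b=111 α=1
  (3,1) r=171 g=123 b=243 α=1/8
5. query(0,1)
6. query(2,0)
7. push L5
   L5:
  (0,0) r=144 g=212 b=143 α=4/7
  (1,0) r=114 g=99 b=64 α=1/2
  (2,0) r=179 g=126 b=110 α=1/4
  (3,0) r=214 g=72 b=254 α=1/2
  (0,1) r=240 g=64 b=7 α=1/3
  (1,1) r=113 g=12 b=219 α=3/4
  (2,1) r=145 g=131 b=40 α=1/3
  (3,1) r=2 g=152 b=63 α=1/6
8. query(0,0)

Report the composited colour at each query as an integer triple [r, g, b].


at x=0,y=1 over L1,L2,L3,L4:
after L1 α=2/7: [94/7, 460/7, 134/7]
after L2 α=4/5: [3034/35, 456/7, 2346/35]
after L3 α=0: [3034/35, 456/7, 2346/35]
after L4 α=1/3: [8623/105, 416/7, 10607/105]
= [82, 59, 101]

query (2,0) [L1,L2,L3,L4] — begin 0,0,0
after L1 α=1: [123, 65, 156]
after L2 α=2/3: [613/3, 77/3, 662/3]
after L3 α=1: [104, 55, 203]
after L4 α=2/5: [546/5, 367/5, 947/5]
→ [109, 73, 189]

at x=0,y=0 over L1,L2,L3,L4,L5:
L1 α=2/5: [236/5, 164/5, 206/5]
L2 α=1/2: [753/5, 1029/10, 603/5]
L3 α=1/3: [1576/15, 1594/15, 782/5]
L4 α=1/3: [4157/45, 5603/45, 2014/15]
L5 α=4/7: [12797/105, 18323/105, 4874/35]
rounded: [122, 175, 139]


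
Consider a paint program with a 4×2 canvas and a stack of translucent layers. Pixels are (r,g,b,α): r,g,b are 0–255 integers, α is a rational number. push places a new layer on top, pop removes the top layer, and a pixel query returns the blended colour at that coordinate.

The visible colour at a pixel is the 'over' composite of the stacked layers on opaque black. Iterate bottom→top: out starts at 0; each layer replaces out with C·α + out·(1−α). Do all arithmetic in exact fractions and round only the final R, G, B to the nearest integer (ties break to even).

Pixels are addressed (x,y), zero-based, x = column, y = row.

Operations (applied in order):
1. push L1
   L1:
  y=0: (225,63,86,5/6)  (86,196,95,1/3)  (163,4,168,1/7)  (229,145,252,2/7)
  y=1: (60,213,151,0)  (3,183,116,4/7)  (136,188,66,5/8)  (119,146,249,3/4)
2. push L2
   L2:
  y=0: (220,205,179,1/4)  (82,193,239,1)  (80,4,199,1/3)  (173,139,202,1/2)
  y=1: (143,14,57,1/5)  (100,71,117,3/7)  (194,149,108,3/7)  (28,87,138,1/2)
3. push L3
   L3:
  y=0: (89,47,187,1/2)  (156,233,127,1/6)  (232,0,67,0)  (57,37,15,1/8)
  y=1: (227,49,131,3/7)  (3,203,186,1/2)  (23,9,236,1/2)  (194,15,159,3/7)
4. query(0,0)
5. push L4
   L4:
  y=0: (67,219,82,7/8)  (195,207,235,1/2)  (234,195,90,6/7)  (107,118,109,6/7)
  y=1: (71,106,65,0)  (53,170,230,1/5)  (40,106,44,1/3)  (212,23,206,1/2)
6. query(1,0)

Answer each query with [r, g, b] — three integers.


(0,0) stack=L1,L2,L3; from [0,0,0]:
L1 α=5/6: [375/2, 105/2, 215/3]
L2 α=1/4: [1565/8, 725/8, 197/2]
L3 α=1/2: [2277/16, 1101/16, 571/4]
= [142, 69, 143]

at x=1,y=0 over L1,L2,L3,L4:
+L1 (α=1/3) → [86/3, 196/3, 95/3]
+L2 (α=1) → [82, 193, 239]
+L3 (α=1/6) → [283/3, 599/3, 661/3]
+L4 (α=1/2) → [434/3, 610/3, 683/3]
→ [145, 203, 228]


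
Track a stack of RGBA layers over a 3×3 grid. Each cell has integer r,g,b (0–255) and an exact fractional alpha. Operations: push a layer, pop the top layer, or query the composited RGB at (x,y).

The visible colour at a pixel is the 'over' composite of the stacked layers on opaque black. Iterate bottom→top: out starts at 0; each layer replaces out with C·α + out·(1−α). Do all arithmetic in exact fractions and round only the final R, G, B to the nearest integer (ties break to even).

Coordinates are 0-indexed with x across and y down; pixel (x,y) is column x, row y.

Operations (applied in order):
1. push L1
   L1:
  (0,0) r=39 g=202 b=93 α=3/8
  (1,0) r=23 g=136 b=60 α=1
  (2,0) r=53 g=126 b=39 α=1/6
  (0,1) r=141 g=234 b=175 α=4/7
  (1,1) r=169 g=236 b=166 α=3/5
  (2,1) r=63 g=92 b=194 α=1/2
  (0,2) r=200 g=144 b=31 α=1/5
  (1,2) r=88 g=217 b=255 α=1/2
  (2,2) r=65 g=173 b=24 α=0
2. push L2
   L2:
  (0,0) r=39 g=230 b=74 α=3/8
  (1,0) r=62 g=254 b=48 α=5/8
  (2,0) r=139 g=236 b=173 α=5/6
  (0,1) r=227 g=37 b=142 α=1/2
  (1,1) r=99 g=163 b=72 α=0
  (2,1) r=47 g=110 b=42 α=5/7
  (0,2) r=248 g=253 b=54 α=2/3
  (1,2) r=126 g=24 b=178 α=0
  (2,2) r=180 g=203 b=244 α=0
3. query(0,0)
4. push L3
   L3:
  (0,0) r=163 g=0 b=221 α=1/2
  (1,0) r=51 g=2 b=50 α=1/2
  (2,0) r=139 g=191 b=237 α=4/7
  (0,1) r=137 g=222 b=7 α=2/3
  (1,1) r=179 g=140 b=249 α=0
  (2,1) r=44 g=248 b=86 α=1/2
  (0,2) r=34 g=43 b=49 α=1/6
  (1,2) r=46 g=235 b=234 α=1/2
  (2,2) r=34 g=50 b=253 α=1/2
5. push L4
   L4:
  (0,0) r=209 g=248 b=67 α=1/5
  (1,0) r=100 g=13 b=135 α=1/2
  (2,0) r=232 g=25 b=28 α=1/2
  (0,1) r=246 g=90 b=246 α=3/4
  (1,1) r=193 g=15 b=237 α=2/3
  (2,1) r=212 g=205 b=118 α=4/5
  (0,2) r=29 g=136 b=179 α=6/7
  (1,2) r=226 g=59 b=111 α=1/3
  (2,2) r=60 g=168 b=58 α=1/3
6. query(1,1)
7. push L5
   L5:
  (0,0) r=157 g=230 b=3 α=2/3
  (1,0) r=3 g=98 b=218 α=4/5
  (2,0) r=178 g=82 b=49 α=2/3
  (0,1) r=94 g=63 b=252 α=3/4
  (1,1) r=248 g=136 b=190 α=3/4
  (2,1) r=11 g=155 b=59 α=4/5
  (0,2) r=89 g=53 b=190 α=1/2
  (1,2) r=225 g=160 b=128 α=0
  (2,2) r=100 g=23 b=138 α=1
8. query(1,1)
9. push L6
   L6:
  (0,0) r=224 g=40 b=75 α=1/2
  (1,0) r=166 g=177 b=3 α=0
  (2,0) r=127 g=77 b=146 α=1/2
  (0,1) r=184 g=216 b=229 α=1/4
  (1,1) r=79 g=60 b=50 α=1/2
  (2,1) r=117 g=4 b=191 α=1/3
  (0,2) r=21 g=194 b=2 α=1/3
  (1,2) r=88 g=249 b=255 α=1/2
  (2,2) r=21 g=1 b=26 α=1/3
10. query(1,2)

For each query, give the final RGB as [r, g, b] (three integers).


(0,0) stack=L1,L2; from [0,0,0]:
L1 α=3/8: [117/8, 303/4, 279/8]
L2 α=3/8: [1521/64, 4275/32, 3171/64]
= [24, 134, 50]

at x=1,y=1 over L1,L2,L3,L4:
after L1 α=3/5: [507/5, 708/5, 498/5]
after L2 α=0: [507/5, 708/5, 498/5]
after L3 α=0: [507/5, 708/5, 498/5]
after L4 α=2/3: [2437/15, 286/5, 956/5]
rounded: [162, 57, 191]

(1,1) stack=L1,L2,L3,L4,L5; from [0,0,0]:
L1 α=3/5: [507/5, 708/5, 498/5]
L2 α=0: [507/5, 708/5, 498/5]
L3 α=0: [507/5, 708/5, 498/5]
L4 α=2/3: [2437/15, 286/5, 956/5]
L5 α=3/4: [13597/60, 1163/10, 1903/10]
= [227, 116, 190]

query (1,2) [L1,L2,L3,L4,L5,L6] — begin 0,0,0
L1 α=1/2: [44, 217/2, 255/2]
L2 α=0: [44, 217/2, 255/2]
L3 α=1/2: [45, 687/4, 723/4]
L4 α=1/3: [316/3, 805/6, 315/2]
L5 α=0: [316/3, 805/6, 315/2]
L6 α=1/2: [290/3, 2299/12, 825/4]
rounded: [97, 192, 206]


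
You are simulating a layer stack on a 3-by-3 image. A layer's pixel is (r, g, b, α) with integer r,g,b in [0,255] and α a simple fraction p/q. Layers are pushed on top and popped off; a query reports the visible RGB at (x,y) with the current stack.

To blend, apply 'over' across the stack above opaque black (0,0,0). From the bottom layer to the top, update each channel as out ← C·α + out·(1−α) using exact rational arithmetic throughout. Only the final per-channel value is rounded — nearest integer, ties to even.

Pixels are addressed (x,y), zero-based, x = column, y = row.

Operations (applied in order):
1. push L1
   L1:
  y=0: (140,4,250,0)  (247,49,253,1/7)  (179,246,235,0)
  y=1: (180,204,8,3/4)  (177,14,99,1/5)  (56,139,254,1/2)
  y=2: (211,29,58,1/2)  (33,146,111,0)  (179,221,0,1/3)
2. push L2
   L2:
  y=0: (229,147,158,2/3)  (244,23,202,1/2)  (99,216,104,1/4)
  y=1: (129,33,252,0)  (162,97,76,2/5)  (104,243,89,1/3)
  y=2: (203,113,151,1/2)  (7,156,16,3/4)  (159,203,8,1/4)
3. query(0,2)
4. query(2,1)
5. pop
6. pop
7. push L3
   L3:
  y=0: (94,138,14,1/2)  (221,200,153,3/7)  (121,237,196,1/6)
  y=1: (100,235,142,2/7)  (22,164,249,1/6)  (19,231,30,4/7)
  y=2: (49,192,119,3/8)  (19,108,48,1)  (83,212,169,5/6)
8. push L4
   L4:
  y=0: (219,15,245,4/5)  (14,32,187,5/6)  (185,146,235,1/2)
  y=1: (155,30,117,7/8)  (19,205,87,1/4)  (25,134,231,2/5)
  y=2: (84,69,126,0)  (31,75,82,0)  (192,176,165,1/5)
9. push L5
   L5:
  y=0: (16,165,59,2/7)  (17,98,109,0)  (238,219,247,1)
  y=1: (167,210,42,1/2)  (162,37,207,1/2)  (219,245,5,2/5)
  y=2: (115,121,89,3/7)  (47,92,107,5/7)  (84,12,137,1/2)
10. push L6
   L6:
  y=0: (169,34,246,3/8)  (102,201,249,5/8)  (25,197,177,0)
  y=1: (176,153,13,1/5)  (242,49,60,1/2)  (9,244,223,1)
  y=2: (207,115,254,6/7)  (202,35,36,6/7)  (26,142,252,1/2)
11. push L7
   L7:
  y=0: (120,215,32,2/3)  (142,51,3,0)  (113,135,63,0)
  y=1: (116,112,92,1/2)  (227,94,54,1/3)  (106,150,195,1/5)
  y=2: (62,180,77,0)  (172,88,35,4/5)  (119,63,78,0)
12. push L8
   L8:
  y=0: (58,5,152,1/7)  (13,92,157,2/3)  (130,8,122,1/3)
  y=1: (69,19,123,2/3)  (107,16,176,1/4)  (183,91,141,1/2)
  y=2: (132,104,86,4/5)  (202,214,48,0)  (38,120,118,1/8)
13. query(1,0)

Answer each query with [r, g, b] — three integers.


at x=0,y=2 over L1,L2:
+L1 (α=1/2) → [211/2, 29/2, 29]
+L2 (α=1/2) → [617/4, 255/4, 90]
= [154, 64, 90]

(2,1) stack=L1,L2; from [0,0,0]:
L1 α=1/2: [28, 139/2, 127]
L2 α=1/3: [160/3, 382/3, 343/3]
= [53, 127, 114]

at x=1,y=0 over L3,L4,L5,L6,L7,L8:
after L3 α=3/7: [663/7, 600/7, 459/7]
after L4 α=5/6: [1153/42, 860/21, 3502/21]
after L5 α=0: [1153/42, 860/21, 3502/21]
after L6 α=5/8: [8293/112, 7895/56, 12217/56]
after L7 α=0: [8293/112, 7895/56, 12217/56]
after L8 α=2/3: [3735/112, 18199/168, 29801/168]
→ [33, 108, 177]


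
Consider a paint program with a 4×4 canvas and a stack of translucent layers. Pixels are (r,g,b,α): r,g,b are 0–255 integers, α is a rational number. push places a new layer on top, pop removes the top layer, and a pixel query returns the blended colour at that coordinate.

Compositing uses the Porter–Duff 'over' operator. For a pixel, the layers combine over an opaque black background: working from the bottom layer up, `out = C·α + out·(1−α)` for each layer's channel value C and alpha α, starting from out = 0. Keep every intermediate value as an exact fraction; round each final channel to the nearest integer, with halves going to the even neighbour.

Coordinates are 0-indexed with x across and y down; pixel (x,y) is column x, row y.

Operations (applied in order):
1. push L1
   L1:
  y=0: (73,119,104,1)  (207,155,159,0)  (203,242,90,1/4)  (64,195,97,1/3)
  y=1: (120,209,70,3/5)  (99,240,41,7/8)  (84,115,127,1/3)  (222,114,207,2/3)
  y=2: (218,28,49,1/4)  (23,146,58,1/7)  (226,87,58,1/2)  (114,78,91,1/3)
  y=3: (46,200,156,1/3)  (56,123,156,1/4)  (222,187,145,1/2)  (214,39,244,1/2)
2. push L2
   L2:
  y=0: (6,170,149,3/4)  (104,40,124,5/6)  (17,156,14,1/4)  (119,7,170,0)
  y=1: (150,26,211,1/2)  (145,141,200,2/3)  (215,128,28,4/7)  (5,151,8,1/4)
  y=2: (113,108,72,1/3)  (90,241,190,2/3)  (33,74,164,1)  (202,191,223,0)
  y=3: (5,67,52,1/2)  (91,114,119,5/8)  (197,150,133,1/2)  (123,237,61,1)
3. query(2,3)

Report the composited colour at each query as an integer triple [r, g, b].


query (2,3) [L1,L2] — begin 0,0,0
L1 α=1/2: [111, 187/2, 145/2]
L2 α=1/2: [154, 487/4, 411/4]
= [154, 122, 103]


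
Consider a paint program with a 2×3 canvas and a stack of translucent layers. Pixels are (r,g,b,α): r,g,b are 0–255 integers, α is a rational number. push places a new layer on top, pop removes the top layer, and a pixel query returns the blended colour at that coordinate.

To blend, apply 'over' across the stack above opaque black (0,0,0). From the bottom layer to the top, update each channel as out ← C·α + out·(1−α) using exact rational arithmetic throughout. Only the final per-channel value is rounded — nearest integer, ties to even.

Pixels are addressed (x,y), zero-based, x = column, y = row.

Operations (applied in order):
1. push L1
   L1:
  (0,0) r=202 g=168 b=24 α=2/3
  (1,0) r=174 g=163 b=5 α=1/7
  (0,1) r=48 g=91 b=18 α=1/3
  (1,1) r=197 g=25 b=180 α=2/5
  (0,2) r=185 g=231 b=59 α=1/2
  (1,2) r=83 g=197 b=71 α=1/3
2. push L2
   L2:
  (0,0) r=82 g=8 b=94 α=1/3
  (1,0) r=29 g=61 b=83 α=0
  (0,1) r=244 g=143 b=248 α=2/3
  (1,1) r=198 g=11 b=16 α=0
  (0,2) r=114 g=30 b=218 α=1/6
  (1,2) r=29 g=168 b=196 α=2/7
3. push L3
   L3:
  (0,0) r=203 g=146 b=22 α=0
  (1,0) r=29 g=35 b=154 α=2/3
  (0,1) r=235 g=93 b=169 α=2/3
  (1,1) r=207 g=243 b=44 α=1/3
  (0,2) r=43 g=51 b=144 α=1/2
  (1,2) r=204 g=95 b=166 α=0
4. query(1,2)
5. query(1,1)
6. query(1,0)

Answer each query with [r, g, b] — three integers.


at x=1,y=2 over L1,L2,L3:
after L1 α=1/3: [83/3, 197/3, 71/3]
after L2 α=2/7: [589/21, 1993/21, 1531/21]
after L3 α=0: [589/21, 1993/21, 1531/21]
= [28, 95, 73]

query (1,1) [L1,L2,L3] — begin 0,0,0
+L1 (α=2/5) → [394/5, 10, 72]
+L2 (α=0) → [394/5, 10, 72]
+L3 (α=1/3) → [1823/15, 263/3, 188/3]
rounded: [122, 88, 63]

at x=1,y=0 over L1,L2,L3:
+L1 (α=1/7) → [174/7, 163/7, 5/7]
+L2 (α=0) → [174/7, 163/7, 5/7]
+L3 (α=2/3) → [580/21, 653/21, 2161/21]
→ [28, 31, 103]


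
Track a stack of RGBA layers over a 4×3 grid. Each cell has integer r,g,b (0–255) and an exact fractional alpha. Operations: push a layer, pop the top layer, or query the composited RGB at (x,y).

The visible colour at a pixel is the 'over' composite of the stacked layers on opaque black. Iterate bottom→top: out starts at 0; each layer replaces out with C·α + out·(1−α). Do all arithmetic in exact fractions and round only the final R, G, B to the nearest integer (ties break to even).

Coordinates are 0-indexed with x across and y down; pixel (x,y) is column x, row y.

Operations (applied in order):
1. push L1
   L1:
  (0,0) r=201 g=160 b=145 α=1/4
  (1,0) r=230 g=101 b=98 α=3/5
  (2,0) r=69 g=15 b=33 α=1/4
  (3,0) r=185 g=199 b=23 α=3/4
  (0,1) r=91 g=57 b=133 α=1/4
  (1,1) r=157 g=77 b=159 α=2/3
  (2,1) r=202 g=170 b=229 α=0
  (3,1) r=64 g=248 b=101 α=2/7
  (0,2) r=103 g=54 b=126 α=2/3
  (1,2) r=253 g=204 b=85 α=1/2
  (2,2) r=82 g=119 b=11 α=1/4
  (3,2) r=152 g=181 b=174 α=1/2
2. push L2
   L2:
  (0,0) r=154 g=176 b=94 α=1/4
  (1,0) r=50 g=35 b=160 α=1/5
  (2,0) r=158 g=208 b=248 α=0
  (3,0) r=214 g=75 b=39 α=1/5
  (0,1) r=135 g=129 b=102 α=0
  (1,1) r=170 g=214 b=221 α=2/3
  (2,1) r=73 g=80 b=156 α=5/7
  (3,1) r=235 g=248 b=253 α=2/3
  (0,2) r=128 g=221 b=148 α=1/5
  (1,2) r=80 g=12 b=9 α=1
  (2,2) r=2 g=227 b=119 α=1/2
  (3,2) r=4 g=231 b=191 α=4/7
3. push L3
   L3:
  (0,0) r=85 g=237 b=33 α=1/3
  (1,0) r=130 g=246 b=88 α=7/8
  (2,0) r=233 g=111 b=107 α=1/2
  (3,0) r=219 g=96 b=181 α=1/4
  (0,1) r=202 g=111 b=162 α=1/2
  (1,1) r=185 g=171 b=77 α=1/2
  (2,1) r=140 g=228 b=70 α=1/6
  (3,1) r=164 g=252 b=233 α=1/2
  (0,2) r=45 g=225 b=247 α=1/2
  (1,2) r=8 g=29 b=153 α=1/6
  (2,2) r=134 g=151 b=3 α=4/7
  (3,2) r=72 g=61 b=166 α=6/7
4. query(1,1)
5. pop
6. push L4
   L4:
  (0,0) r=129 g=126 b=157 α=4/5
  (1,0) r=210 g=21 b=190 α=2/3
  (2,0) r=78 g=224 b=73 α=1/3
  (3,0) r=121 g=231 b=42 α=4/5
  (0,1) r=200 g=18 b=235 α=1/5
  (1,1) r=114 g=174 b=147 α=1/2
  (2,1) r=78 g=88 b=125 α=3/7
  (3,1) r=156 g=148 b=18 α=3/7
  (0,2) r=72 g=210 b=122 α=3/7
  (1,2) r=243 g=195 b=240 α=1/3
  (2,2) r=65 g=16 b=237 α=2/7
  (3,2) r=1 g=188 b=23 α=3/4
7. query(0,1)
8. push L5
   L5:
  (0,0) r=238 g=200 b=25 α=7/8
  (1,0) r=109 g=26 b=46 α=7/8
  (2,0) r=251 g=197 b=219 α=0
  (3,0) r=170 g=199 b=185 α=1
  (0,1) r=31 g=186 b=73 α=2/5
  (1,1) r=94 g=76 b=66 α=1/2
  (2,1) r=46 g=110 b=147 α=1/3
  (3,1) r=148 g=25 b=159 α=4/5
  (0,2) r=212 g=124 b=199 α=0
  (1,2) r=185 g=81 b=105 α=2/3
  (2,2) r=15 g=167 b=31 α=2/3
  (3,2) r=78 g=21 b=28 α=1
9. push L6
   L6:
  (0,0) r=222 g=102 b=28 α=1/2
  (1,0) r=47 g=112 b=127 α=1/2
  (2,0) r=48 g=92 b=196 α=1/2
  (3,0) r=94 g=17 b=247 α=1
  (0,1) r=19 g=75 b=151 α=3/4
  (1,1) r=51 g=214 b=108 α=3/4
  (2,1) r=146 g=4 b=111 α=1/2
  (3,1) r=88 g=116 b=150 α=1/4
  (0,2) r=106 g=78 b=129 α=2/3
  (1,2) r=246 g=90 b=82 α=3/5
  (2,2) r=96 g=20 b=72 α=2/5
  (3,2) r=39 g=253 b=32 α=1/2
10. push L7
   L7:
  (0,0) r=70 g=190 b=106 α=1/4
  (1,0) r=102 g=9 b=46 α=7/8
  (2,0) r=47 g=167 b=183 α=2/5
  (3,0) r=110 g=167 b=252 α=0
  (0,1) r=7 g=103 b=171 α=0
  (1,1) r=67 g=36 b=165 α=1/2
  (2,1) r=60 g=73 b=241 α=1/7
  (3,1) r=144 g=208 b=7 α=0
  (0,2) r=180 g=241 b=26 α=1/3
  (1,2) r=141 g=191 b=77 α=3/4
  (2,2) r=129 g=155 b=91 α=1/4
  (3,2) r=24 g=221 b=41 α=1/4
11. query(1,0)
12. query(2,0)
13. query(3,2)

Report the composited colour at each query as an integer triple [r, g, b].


at x=1,y=1 over L1,L2,L3:
L1 α=2/3: [314/3, 154/3, 106]
L2 α=2/3: [1334/9, 1438/9, 548/3]
L3 α=1/2: [2999/18, 2977/18, 779/6]
rounded: [167, 165, 130]

(0,1) stack=L1,L2,L4; from [0,0,0]:
L1 α=1/4: [91/4, 57/4, 133/4]
L2 α=0: [91/4, 57/4, 133/4]
L4 α=1/5: [291/5, 15, 368/5]
rounded: [58, 15, 74]

(1,0) stack=L1,L2,L4,L5,L6,L7; from [0,0,0]:
L1 α=3/5: [138, 303/5, 294/5]
L2 α=1/5: [602/5, 1387/25, 1976/25]
L4 α=2/3: [2702/15, 2437/75, 11476/75]
L5 α=7/8: [14147/120, 16087/600, 17813/300]
L6 α=1/2: [19787/240, 83287/1200, 55913/600]
L7 α=7/8: [191147/1920, 158887/9600, 249113/4800]
= [100, 17, 52]

at x=2,y=0 over L1,L2,L4,L5,L6,L7:
L1 α=1/4: [69/4, 15/4, 33/4]
L2 α=0: [69/4, 15/4, 33/4]
L4 α=1/3: [75/2, 463/6, 179/6]
L5 α=0: [75/2, 463/6, 179/6]
L6 α=1/2: [171/4, 1015/12, 1355/12]
L7 α=2/5: [889/20, 2351/20, 2819/20]
= [44, 118, 141]

(3,2) stack=L1,L2,L4,L5,L6,L7; from [0,0,0]:
after L1 α=1/2: [76, 181/2, 87]
after L2 α=4/7: [244/7, 2391/14, 1025/7]
after L4 α=3/4: [265/28, 10287/56, 377/7]
after L5 α=1: [78, 21, 28]
after L6 α=1/2: [117/2, 137, 30]
after L7 α=1/4: [399/8, 158, 131/4]
= [50, 158, 33]


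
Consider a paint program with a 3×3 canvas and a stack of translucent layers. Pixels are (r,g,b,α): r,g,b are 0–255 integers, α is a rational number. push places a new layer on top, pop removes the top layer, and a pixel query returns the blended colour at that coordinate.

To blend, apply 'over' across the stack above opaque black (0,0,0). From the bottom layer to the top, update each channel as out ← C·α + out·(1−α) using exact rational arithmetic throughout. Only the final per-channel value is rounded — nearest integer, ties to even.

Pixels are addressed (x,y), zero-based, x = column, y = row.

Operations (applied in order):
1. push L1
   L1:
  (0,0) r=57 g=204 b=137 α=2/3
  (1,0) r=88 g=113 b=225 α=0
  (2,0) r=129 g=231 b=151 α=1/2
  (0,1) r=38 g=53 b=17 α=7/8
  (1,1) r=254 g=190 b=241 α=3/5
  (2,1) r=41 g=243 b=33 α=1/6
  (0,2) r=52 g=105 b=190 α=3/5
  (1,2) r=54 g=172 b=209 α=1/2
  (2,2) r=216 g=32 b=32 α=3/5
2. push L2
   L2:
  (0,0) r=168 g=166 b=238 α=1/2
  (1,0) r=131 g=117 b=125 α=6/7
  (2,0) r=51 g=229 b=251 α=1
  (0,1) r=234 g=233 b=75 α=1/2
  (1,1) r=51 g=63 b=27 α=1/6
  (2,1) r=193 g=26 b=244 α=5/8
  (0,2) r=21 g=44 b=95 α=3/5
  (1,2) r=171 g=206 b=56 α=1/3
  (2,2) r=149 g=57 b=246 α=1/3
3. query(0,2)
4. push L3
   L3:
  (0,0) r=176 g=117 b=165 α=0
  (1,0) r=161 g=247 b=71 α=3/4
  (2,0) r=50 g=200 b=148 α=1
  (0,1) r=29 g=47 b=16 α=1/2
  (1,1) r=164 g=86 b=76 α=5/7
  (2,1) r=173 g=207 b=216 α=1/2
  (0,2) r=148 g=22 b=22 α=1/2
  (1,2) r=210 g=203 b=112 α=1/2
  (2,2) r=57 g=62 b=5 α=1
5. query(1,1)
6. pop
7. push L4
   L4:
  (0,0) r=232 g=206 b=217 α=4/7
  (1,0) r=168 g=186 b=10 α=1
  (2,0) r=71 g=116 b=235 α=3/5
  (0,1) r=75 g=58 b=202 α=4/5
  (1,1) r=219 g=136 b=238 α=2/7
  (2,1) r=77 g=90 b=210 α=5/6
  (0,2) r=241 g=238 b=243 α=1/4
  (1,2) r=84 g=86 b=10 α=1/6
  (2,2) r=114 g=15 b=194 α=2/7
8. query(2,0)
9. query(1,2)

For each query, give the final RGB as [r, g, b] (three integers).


query (0,2) [L1,L2] — begin 0,0,0
+L1 (α=3/5) → [156/5, 63, 114]
+L2 (α=3/5) → [627/25, 258/5, 513/5]
→ [25, 52, 103]

query (1,1) [L1,L2,L3] — begin 0,0,0
L1 α=3/5: [762/5, 114, 723/5]
L2 α=1/6: [271/2, 211/2, 125]
L3 α=5/7: [1091/7, 641/7, 90]
rounded: [156, 92, 90]

query (2,0) [L1,L2,L4] — begin 0,0,0
after L1 α=1/2: [129/2, 231/2, 151/2]
after L2 α=1: [51, 229, 251]
after L4 α=3/5: [63, 806/5, 1207/5]
→ [63, 161, 241]

at x=1,y=2 over L1,L2,L4:
+L1 (α=1/2) → [27, 86, 209/2]
+L2 (α=1/3) → [75, 126, 265/3]
+L4 (α=1/6) → [153/2, 358/3, 1355/18]
rounded: [76, 119, 75]


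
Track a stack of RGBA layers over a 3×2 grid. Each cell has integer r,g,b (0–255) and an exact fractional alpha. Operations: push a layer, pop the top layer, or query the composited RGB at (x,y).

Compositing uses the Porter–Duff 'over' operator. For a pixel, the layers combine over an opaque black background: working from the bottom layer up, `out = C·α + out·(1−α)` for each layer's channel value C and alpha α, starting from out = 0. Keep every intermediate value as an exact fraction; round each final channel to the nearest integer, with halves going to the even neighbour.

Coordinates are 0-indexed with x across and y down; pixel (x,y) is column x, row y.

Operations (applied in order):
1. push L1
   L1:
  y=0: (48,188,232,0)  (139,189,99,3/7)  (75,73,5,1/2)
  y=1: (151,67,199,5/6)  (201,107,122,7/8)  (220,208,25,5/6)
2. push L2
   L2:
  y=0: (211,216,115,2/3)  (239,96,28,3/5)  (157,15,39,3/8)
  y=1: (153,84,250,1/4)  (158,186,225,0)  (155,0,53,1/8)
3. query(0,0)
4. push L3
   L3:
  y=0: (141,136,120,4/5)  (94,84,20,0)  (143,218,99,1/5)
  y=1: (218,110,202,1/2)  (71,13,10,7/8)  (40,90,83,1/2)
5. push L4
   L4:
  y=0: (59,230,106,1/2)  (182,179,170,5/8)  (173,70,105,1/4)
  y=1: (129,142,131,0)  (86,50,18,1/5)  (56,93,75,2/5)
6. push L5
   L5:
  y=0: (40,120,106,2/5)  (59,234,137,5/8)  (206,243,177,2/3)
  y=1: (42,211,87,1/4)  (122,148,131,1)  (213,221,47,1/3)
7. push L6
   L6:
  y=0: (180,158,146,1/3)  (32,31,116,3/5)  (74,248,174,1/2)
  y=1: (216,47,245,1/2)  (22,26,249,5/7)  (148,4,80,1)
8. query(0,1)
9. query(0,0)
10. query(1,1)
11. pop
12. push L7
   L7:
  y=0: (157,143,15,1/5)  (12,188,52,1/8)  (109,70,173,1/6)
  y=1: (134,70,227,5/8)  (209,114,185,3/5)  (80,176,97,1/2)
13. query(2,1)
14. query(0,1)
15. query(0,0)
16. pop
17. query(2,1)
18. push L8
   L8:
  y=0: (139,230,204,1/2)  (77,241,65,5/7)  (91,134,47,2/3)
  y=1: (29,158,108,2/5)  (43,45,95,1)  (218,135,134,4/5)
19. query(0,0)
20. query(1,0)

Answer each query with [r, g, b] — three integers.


at x=0,y=0 over L1,L2:
after L1 α=0: [0, 0, 0]
after L2 α=2/3: [422/3, 144, 230/3]
rounded: [141, 144, 77]

query (0,1) [L1,L2,L3,L4,L5,L6] — begin 0,0,0
L1 α=5/6: [755/6, 335/6, 995/6]
L2 α=1/4: [1061/8, 503/8, 1495/8]
L3 α=1/2: [2805/16, 1383/16, 3111/16]
L4 α=0: [2805/16, 1383/16, 3111/16]
L5 α=1/4: [9087/64, 7525/64, 10725/64]
L6 α=1/2: [22911/128, 10533/128, 26405/128]
= [179, 82, 206]

(0,0) stack=L1,L2,L3,L4,L5,L6; from [0,0,0]:
+L1 (α=0) → [0, 0, 0]
+L2 (α=2/3) → [422/3, 144, 230/3]
+L3 (α=4/5) → [2114/15, 688/5, 334/3]
+L4 (α=1/2) → [2999/30, 919/5, 326/3]
+L5 (α=2/5) → [3799/50, 3957/25, 538/5]
+L6 (α=1/3) → [8299/75, 11864/75, 602/5]
rounded: [111, 158, 120]

(1,1) stack=L1,L2,L3,L4,L5,L6; from [0,0,0]:
L1 α=7/8: [1407/8, 749/8, 427/4]
L2 α=0: [1407/8, 749/8, 427/4]
L3 α=7/8: [5383/64, 1477/64, 707/32]
L4 α=1/5: [6759/80, 2277/80, 851/40]
L5 α=1: [122, 148, 131]
L6 α=5/7: [354/7, 426/7, 1507/7]
→ [51, 61, 215]

(2,1) stack=L1,L2,L3,L4,L5,L7; from [0,0,0]:
+L1 (α=5/6) → [550/3, 520/3, 125/6]
+L2 (α=1/8) → [4315/24, 455/3, 1193/48]
+L3 (α=1/2) → [5275/48, 725/6, 5177/96]
+L4 (α=2/5) → [7067/80, 1097/10, 9977/160]
+L5 (α=1/3) → [15587/120, 734/5, 4579/80]
+L7 (α=1/2) → [25187/240, 807/5, 12339/160]
rounded: [105, 161, 77]

(0,1) stack=L1,L2,L3,L4,L5,L7; from [0,0,0]:
+L1 (α=5/6) → [755/6, 335/6, 995/6]
+L2 (α=1/4) → [1061/8, 503/8, 1495/8]
+L3 (α=1/2) → [2805/16, 1383/16, 3111/16]
+L4 (α=0) → [2805/16, 1383/16, 3111/16]
+L5 (α=1/4) → [9087/64, 7525/64, 10725/64]
+L7 (α=5/8) → [70141/512, 44975/512, 104815/512]
→ [137, 88, 205]

query (0,0) [L1,L2,L3,L4,L5,L7] — begin 0,0,0
after L1 α=0: [0, 0, 0]
after L2 α=2/3: [422/3, 144, 230/3]
after L3 α=4/5: [2114/15, 688/5, 334/3]
after L4 α=1/2: [2999/30, 919/5, 326/3]
after L5 α=2/5: [3799/50, 3957/25, 538/5]
after L7 α=1/5: [11523/125, 19403/125, 2227/25]
= [92, 155, 89]

(2,1) stack=L1,L2,L3,L4,L5; from [0,0,0]:
+L1 (α=5/6) → [550/3, 520/3, 125/6]
+L2 (α=1/8) → [4315/24, 455/3, 1193/48]
+L3 (α=1/2) → [5275/48, 725/6, 5177/96]
+L4 (α=2/5) → [7067/80, 1097/10, 9977/160]
+L5 (α=1/3) → [15587/120, 734/5, 4579/80]
= [130, 147, 57]

query (0,0) [L1,L2,L3,L4,L5,L8] — begin 0,0,0
after L1 α=0: [0, 0, 0]
after L2 α=2/3: [422/3, 144, 230/3]
after L3 α=4/5: [2114/15, 688/5, 334/3]
after L4 α=1/2: [2999/30, 919/5, 326/3]
after L5 α=2/5: [3799/50, 3957/25, 538/5]
after L8 α=1/2: [10749/100, 9707/50, 779/5]
rounded: [107, 194, 156]

query (1,0) [L1,L2,L3,L4,L5,L8] — begin 0,0,0
+L1 (α=3/7) → [417/7, 81, 297/7]
+L2 (α=3/5) → [5853/35, 90, 1182/35]
+L3 (α=0) → [5853/35, 90, 1182/35]
+L4 (α=5/8) → [49409/280, 1165/8, 4162/35]
+L5 (α=5/8) → [230827/2240, 12855/64, 36461/280]
+L8 (α=5/7) → [662027/7840, 7345/32, 81961/980]
→ [84, 230, 84]


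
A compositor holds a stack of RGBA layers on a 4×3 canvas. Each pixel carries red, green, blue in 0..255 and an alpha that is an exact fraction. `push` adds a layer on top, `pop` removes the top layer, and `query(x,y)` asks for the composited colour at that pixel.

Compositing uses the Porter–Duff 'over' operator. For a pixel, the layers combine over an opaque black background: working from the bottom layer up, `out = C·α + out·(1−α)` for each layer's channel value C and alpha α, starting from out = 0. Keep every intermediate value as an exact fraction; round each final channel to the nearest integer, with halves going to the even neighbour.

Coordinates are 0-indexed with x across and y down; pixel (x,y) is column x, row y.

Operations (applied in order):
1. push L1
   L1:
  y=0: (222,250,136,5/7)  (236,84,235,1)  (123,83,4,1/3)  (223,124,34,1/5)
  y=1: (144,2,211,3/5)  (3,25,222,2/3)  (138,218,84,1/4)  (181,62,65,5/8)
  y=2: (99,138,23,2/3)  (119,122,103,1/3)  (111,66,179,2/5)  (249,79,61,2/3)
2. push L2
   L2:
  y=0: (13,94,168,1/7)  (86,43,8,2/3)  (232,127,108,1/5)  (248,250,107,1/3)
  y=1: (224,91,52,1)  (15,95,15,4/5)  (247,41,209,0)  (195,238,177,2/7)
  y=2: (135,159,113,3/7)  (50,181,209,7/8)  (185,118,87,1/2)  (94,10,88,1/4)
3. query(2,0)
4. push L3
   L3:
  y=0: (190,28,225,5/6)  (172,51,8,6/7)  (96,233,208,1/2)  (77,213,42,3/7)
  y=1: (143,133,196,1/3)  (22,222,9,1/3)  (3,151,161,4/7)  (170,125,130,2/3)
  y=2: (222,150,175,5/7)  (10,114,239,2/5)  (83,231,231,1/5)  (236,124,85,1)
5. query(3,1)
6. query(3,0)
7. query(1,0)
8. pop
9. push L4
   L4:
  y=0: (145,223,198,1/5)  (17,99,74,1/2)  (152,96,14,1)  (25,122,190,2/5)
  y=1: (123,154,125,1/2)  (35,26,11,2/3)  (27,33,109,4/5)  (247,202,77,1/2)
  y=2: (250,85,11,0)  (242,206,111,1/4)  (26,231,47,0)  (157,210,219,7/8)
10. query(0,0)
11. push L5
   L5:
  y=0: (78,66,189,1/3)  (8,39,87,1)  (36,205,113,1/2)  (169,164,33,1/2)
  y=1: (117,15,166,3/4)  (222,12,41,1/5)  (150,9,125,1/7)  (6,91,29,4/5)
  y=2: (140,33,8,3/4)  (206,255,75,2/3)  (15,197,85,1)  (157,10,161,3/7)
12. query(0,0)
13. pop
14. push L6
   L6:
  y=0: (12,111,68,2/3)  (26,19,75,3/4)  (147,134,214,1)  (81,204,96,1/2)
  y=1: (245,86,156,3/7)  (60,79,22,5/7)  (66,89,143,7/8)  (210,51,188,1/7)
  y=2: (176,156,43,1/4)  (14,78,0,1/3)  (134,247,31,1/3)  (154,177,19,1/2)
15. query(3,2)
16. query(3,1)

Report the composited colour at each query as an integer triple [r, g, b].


at x=2,y=0 over L1,L2:
after L1 α=1/3: [41, 83/3, 4/3]
after L2 α=1/5: [396/5, 713/15, 68/3]
rounded: [79, 48, 23]

at x=3,y=1 over L1,L2,L3:
after L1 α=5/8: [905/8, 155/4, 325/8]
after L2 α=2/7: [7645/56, 2679/28, 4457/56]
after L3 α=2/3: [8895/56, 9679/84, 6339/56]
→ [159, 115, 113]

(3,0) stack=L1,L2,L3; from [0,0,0]:
+L1 (α=1/5) → [223/5, 124/5, 34/5]
+L2 (α=1/3) → [562/5, 1498/15, 201/5]
+L3 (α=3/7) → [3403/35, 15577/105, 1434/35]
rounded: [97, 148, 41]

at x=1,y=0 over L1,L2,L3:
+L1 (α=1) → [236, 84, 235]
+L2 (α=2/3) → [136, 170/3, 251/3]
+L3 (α=6/7) → [1168/7, 1088/21, 395/21]
= [167, 52, 19]

query (0,0) [L1,L2,L4] — begin 0,0,0
+L1 (α=5/7) → [1110/7, 1250/7, 680/7]
+L2 (α=1/7) → [6751/49, 8158/49, 5256/49]
+L4 (α=1/5) → [34109/245, 43559/245, 30726/245]
= [139, 178, 125]

query (0,0) [L1,L2,L4,L5] — begin 0,0,0
L1 α=5/7: [1110/7, 1250/7, 680/7]
L2 α=1/7: [6751/49, 8158/49, 5256/49]
L4 α=1/5: [34109/245, 43559/245, 30726/245]
L5 α=1/3: [87328/735, 103288/735, 35919/245]
→ [119, 141, 147]

at x=3,y=2 over L1,L2,L4,L6:
+L1 (α=2/3) → [166, 158/3, 122/3]
+L2 (α=1/4) → [148, 42, 105/2]
+L4 (α=7/8) → [1247/8, 189, 3171/16]
+L6 (α=1/2) → [2479/16, 183, 3475/32]
rounded: [155, 183, 109]

(3,1) stack=L1,L2,L4,L6; from [0,0,0]:
+L1 (α=5/8) → [905/8, 155/4, 325/8]
+L2 (α=2/7) → [7645/56, 2679/28, 4457/56]
+L4 (α=1/2) → [21477/112, 8335/56, 8769/112]
+L6 (α=1/7) → [76191/392, 26433/196, 36835/392]
rounded: [194, 135, 94]


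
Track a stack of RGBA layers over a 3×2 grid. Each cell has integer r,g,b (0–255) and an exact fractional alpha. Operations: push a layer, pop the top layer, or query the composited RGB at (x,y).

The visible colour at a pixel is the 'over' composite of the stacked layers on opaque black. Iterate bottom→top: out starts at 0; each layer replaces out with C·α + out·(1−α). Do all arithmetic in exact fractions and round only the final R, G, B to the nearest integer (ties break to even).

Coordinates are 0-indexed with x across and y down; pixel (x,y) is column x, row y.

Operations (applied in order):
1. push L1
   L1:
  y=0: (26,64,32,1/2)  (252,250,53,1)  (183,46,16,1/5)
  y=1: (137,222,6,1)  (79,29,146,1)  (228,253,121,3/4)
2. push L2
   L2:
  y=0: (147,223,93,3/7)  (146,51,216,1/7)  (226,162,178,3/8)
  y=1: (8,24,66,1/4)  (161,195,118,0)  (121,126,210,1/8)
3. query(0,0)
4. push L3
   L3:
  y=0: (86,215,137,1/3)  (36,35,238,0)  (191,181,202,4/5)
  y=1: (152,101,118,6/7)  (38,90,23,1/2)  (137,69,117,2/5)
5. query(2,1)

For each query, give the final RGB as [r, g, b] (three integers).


at x=0,y=0 over L1,L2:
+L1 (α=1/2) → [13, 32, 16]
+L2 (α=3/7) → [493/7, 797/7, 49]
rounded: [70, 114, 49]

at x=2,y=1 over L1,L2,L3:
after L1 α=3/4: [171, 759/4, 363/4]
after L2 α=1/8: [659/4, 5817/32, 3381/32]
after L3 α=2/5: [3073/20, 21867/160, 17631/160]
= [154, 137, 110]


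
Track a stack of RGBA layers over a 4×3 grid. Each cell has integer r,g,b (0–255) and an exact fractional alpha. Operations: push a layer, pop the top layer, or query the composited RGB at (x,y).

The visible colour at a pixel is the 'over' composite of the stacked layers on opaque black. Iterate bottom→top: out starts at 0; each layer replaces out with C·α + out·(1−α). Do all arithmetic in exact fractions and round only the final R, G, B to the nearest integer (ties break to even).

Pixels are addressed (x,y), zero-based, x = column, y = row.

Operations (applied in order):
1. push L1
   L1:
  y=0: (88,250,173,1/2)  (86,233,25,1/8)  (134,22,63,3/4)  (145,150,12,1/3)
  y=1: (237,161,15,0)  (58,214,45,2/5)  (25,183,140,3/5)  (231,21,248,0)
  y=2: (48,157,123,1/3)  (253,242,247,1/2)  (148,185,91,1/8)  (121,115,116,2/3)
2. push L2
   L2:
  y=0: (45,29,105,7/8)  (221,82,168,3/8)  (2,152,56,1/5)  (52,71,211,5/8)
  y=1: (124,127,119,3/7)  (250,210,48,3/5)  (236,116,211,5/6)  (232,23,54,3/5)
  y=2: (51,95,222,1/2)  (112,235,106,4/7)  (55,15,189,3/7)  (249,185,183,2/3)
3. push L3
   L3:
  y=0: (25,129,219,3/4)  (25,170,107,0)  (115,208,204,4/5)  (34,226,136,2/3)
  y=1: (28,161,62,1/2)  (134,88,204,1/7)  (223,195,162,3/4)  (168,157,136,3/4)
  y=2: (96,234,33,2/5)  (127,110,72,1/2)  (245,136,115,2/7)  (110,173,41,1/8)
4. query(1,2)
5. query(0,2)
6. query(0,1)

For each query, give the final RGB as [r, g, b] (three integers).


query (1,2) [L1,L2,L3] — begin 0,0,0
L1 α=1/2: [253/2, 121, 247/2]
L2 α=4/7: [1655/14, 1303/7, 227/2]
L3 α=1/2: [3433/28, 2073/14, 371/4]
→ [123, 148, 93]

(0,2) stack=L1,L2,L3; from [0,0,0]:
L1 α=1/3: [16, 157/3, 41]
L2 α=1/2: [67/2, 221/3, 263/2]
L3 α=2/5: [117/2, 689/5, 921/10]
rounded: [58, 138, 92]

query (0,1) [L1,L2,L3] — begin 0,0,0
+L1 (α=0) → [0, 0, 0]
+L2 (α=3/7) → [372/7, 381/7, 51]
+L3 (α=1/2) → [284/7, 754/7, 113/2]
→ [41, 108, 56]


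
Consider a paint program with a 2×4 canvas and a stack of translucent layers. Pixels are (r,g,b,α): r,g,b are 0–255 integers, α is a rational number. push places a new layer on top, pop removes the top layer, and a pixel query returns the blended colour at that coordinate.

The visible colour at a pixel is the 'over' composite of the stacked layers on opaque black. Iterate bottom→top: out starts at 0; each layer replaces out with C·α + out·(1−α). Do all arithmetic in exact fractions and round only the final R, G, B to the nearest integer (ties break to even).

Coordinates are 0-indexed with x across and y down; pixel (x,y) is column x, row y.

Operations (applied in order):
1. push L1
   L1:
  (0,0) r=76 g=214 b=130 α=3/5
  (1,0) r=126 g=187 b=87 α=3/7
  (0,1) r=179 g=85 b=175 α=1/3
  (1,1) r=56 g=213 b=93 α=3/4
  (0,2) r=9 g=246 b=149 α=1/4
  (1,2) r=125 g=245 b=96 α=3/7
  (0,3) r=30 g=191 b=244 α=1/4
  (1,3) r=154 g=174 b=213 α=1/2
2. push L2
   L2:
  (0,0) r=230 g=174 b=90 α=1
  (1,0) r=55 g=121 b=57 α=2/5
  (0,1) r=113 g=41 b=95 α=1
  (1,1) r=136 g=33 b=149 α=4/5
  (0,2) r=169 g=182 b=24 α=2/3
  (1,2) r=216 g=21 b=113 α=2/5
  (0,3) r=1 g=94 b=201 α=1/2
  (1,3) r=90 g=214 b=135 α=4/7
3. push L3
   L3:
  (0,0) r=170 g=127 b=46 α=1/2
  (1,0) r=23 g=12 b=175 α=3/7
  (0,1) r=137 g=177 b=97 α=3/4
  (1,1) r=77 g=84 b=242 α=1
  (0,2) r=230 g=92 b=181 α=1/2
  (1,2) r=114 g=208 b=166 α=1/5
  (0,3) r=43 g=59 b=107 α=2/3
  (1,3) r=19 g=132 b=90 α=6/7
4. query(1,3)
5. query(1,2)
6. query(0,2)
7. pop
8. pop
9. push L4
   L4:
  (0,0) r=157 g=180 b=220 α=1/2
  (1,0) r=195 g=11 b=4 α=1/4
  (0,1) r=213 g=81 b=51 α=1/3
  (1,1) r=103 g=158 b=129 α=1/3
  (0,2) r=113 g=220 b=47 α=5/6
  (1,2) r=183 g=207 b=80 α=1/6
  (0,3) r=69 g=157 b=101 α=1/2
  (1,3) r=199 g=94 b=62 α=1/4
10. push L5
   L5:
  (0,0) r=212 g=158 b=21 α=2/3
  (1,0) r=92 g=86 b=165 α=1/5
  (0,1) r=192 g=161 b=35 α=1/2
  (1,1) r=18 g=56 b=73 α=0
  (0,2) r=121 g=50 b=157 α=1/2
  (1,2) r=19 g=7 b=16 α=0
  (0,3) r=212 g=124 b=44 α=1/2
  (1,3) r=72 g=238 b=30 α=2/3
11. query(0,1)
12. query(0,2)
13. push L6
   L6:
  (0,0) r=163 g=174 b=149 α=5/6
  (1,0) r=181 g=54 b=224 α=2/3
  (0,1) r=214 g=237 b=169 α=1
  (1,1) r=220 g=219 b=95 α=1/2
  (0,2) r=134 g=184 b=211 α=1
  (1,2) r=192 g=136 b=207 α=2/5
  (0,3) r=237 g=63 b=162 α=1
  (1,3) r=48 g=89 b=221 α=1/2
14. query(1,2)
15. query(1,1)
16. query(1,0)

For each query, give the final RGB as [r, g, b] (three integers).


(1,3) stack=L1,L2,L3; from [0,0,0]:
+L1 (α=1/2) → [77, 87, 213/2]
+L2 (α=4/7) → [591/7, 1117/7, 1719/14]
+L3 (α=6/7) → [1389/49, 6661/49, 9279/98]
rounded: [28, 136, 95]

query (1,2) [L1,L2,L3] — begin 0,0,0
L1 α=3/7: [375/7, 105, 288/7]
L2 α=2/5: [4149/35, 357/5, 2446/35]
L3 α=1/5: [20586/175, 2468/25, 15594/175]
= [118, 99, 89]

(0,2) stack=L1,L2,L3; from [0,0,0]:
L1 α=1/4: [9/4, 123/2, 149/4]
L2 α=2/3: [1361/12, 851/6, 341/12]
L3 α=1/2: [4121/24, 1403/12, 2513/24]
= [172, 117, 105]

at x=0,y=1 over L1,L4,L5:
L1 α=1/3: [179/3, 85/3, 175/3]
L4 α=1/3: [997/9, 413/9, 503/9]
L5 α=1/2: [2725/18, 931/9, 409/9]
= [151, 103, 45]

query (0,2) [L1,L4,L5] — begin 0,0,0
+L1 (α=1/4) → [9/4, 123/2, 149/4]
+L4 (α=5/6) → [2269/24, 2323/12, 363/8]
+L5 (α=1/2) → [5173/48, 2923/24, 1619/16]
rounded: [108, 122, 101]

(1,2) stack=L1,L4,L5,L6; from [0,0,0]:
+L1 (α=3/7) → [375/7, 105, 288/7]
+L4 (α=1/6) → [526/7, 122, 1000/21]
+L5 (α=0) → [526/7, 122, 1000/21]
+L6 (α=2/5) → [4266/35, 638/5, 3898/35]
rounded: [122, 128, 111]

at x=1,y=1 over L1,L4,L5,L6:
L1 α=3/4: [42, 639/4, 279/4]
L4 α=1/3: [187/3, 955/6, 179/2]
L5 α=0: [187/3, 955/6, 179/2]
L6 α=1/2: [847/6, 2269/12, 369/4]
rounded: [141, 189, 92]

at x=1,y=0 over L1,L4,L5,L6:
+L1 (α=3/7) → [54, 561/7, 261/7]
+L4 (α=1/4) → [357/4, 440/7, 811/28]
+L5 (α=1/5) → [449/5, 2362/35, 1966/35]
+L6 (α=2/3) → [753/5, 6142/105, 5882/35]
→ [151, 58, 168]


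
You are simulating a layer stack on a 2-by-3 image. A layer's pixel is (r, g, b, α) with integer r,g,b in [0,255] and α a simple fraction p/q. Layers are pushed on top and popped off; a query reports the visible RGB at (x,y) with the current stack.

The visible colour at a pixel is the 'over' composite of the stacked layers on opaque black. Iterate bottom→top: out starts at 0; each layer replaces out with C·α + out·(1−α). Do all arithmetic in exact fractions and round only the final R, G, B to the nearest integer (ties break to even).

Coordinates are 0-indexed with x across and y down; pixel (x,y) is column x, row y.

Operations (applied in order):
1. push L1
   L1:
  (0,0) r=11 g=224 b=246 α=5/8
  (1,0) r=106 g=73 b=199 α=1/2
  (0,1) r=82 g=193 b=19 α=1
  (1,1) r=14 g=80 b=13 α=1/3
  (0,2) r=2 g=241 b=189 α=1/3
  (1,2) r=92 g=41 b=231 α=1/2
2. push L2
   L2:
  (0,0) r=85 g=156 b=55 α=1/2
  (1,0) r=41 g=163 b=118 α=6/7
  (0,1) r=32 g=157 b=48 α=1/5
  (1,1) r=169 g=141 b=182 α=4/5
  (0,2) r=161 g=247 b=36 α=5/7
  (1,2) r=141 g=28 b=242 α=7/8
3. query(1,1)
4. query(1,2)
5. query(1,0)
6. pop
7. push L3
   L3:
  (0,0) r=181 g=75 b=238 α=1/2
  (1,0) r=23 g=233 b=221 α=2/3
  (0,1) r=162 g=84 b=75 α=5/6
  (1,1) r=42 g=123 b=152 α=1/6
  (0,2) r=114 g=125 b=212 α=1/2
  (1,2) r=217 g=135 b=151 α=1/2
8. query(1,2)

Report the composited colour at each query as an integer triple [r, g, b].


(1,1) stack=L1,L2; from [0,0,0]:
after L1 α=1/3: [14/3, 80/3, 13/3]
after L2 α=4/5: [2042/15, 1772/15, 2197/15]
→ [136, 118, 146]

at x=1,y=2 over L1,L2:
L1 α=1/2: [46, 41/2, 231/2]
L2 α=7/8: [1033/8, 433/16, 3619/16]
→ [129, 27, 226]

query (1,0) [L1,L2] — begin 0,0,0
L1 α=1/2: [53, 73/2, 199/2]
L2 α=6/7: [299/7, 2029/14, 1615/14]
→ [43, 145, 115]

at x=1,y=2 over L1,L3:
L1 α=1/2: [46, 41/2, 231/2]
L3 α=1/2: [263/2, 311/4, 533/4]
= [132, 78, 133]
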